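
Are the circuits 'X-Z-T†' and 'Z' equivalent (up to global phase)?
No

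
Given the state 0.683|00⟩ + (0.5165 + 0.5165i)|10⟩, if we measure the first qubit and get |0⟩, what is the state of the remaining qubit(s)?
|0⟩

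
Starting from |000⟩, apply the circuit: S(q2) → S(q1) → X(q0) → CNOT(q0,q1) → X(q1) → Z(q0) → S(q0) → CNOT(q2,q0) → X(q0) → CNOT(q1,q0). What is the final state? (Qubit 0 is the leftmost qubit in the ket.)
-i|000⟩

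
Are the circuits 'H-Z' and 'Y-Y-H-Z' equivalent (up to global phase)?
Yes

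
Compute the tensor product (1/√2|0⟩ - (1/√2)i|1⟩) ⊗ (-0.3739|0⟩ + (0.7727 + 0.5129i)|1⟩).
-0.2644|00⟩ + (0.5464 + 0.3627i)|01⟩ + 0.2644i|10⟩ + (0.3627 - 0.5464i)|11⟩

amp(|b₁b₂…⟩) = product of the factor amplitudes for bits b₁, b₂, …; only kets whose every factor amplitude is nonzero survive.
|00⟩: (1/√2)(-0.3739) = -0.2644
|01⟩: (1/√2)(0.7727 + 0.5129i) = (0.5464 + 0.3627i)
|10⟩: (-(1/√2)i)(-0.3739) = 0.2644i
|11⟩: (-(1/√2)i)(0.7727 + 0.5129i) = (0.3627 - 0.5464i)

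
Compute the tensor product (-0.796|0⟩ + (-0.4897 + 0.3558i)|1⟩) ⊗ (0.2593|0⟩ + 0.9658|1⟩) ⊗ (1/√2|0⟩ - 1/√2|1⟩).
-0.1459|000⟩ + 0.1459|001⟩ - 0.5436|010⟩ + 0.5436|011⟩ + (-0.08979 + 0.06524i)|100⟩ + (0.08979 - 0.06524i)|101⟩ + (-0.3344 + 0.243i)|110⟩ + (0.3344 - 0.243i)|111⟩

amp(|b₁b₂…⟩) = product of the factor amplitudes for bits b₁, b₂, …; only kets whose every factor amplitude is nonzero survive.
|000⟩: (-0.796)(0.2593)(1/√2) = -0.1459
|001⟩: (-0.796)(0.2593)(-1/√2) = 0.1459
|010⟩: (-0.796)(0.9658)(1/√2) = -0.5436
|011⟩: (-0.796)(0.9658)(-1/√2) = 0.5436
|100⟩: (-0.4897 + 0.3558i)(0.2593)(1/√2) = (-0.08979 + 0.06524i)
|101⟩: (-0.4897 + 0.3558i)(0.2593)(-1/√2) = (0.08979 - 0.06524i)
|110⟩: (-0.4897 + 0.3558i)(0.9658)(1/√2) = (-0.3344 + 0.243i)
|111⟩: (-0.4897 + 0.3558i)(0.9658)(-1/√2) = (0.3344 - 0.243i)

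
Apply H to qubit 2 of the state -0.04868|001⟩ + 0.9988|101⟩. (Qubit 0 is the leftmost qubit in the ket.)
-0.03442|000⟩ + 0.03442|001⟩ + 0.7063|100⟩ - 0.7063|101⟩

H on qubit 2 mixes each pair of kets that differ only in qubit 2: amplitudes (a, b) of (|…0…⟩, |…1…⟩) become ((a + b)/√2, (a − b)/√2). Kets absent from the input have amplitude 0.
(|000⟩, |001⟩): (a, b) = (0, -0.04868) → (-0.03442, 0.03442)
(|100⟩, |101⟩): (a, b) = (0, 0.9988) → (0.7063, -0.7063)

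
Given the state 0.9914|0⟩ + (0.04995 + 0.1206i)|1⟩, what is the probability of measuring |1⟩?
0.01704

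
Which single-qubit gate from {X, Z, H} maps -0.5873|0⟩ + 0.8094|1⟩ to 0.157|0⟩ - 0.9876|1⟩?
H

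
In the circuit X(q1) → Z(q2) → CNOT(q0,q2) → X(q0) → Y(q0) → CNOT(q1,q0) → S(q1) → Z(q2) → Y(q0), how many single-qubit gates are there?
7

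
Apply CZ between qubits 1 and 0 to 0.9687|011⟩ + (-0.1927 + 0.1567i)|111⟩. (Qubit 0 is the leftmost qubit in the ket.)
0.9687|011⟩ + (0.1927 - 0.1567i)|111⟩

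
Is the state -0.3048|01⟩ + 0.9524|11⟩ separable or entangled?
Separable

Writing the state as a|00⟩ + b|01⟩ + c|10⟩ + d|11⟩, it is a product state iff ad − bc = 0.
Here (a, b, c, d) = (0, -0.3048, 0, 0.9524): ad − bc = (0)(0.9524) − (-0.3048)(0) = 0, so the state is separable.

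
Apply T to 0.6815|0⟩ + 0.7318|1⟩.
0.6815|0⟩ + (0.5175 + 0.5175i)|1⟩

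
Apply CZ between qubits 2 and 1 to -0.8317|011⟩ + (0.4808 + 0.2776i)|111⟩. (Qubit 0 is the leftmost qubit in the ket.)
0.8317|011⟩ + (-0.4808 - 0.2776i)|111⟩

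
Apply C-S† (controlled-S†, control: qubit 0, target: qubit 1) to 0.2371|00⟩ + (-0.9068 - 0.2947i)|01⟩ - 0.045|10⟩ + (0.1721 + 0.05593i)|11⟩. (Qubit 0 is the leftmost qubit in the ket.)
0.2371|00⟩ + (-0.9068 - 0.2947i)|01⟩ - 0.045|10⟩ + (0.05593 - 0.1721i)|11⟩

C-S† leaves the control-|0⟩ kets |00⟩, |01⟩ unchanged and applies S† to qubit 1 on the control-|1⟩ pair (|10⟩, |11⟩).
S† = [[1, 0], [0, -i]].
With a = amp(|10⟩) = -0.045 and b = amp(|11⟩) = (0.1721 + 0.05593i):
new amp(|10⟩) = (1)·a = -0.045
new amp(|11⟩) = (-i)·b = (0.05593 - 0.1721i)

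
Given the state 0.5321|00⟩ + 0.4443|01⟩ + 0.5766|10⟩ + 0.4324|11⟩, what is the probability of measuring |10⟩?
0.3325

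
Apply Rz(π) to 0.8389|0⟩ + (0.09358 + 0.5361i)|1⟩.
-0.8389i|0⟩ + (-0.5361 + 0.09358i)|1⟩

Rz(π) = [[e^(−iθ/2), 0], [0, e^(iθ/2)]] with e^(±iθ/2) = cos(θ/2) ± i·sin(θ/2); θ = π, cos(θ/2) ≈ 0, sin(θ/2) ≈ 1.
With a = amp(|0⟩) = 0.8389 and b = amp(|1⟩) = (0.09358 + 0.5361i):
new amp(|0⟩) = (-i)·a = -0.8389i
new amp(|1⟩) = (i)·b = (-0.5361 + 0.09358i)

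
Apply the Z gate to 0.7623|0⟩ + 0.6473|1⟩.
0.7623|0⟩ - 0.6473|1⟩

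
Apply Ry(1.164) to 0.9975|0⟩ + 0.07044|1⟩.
0.7946|0⟩ + 0.6072|1⟩

Ry(1.164) = [[cos(θ/2), −sin(θ/2)], [sin(θ/2), cos(θ/2)]]; θ = 1.164, cos(θ/2) ≈ 0.835365, sin(θ/2) ≈ 0.549696.
With a = amp(|0⟩) = 0.9975 and b = amp(|1⟩) = 0.07044:
new amp(|0⟩) = (0.835365)·a + (-0.549696)·b = 0.7946
new amp(|1⟩) = (0.549696)·a + (0.835365)·b = 0.6072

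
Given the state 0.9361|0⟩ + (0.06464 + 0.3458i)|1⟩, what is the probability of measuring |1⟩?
0.1238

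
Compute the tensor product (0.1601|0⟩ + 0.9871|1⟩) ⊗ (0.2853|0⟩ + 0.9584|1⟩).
0.04568|00⟩ + 0.1534|01⟩ + 0.2816|10⟩ + 0.946|11⟩

amp(|b₁b₂…⟩) = product of the factor amplitudes for bits b₁, b₂, …; only kets whose every factor amplitude is nonzero survive.
|00⟩: (0.1601)(0.2853) = 0.04568
|01⟩: (0.1601)(0.9584) = 0.1534
|10⟩: (0.9871)(0.2853) = 0.2816
|11⟩: (0.9871)(0.9584) = 0.946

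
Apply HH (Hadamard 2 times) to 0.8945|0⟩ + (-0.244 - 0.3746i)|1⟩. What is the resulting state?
0.8945|0⟩ + (-0.244 - 0.3746i)|1⟩

H² = I, so an even number of Hadamards cancels: H^2 = I and the state is unchanged.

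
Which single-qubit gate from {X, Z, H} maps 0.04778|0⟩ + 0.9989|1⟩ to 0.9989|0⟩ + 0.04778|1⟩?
X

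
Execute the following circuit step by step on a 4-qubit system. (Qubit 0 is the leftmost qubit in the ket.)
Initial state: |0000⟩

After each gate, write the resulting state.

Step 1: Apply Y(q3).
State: i|0001⟩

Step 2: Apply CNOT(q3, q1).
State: i|0101⟩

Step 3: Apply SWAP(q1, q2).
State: i|0011⟩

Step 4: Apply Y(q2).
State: |0001⟩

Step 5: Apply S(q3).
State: i|0001⟩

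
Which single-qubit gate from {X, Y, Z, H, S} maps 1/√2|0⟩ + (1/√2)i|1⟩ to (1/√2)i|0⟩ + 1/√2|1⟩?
X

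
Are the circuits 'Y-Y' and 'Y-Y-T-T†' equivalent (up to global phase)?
Yes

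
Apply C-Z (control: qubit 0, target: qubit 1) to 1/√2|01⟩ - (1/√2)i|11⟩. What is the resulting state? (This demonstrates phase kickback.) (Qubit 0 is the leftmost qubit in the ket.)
1/√2|01⟩ + (1/√2)i|11⟩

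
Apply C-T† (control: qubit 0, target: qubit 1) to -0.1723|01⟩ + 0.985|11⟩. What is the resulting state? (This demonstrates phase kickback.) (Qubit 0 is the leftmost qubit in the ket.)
-0.1723|01⟩ + (0.6965 - 0.6965i)|11⟩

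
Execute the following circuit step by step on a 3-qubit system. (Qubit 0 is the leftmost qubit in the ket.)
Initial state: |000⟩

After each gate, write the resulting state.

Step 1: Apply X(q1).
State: |010⟩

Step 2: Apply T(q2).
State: |010⟩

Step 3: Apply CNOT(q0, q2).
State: |010⟩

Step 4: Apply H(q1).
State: 1/√2|000⟩ - 1/√2|010⟩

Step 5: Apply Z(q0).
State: 1/√2|000⟩ - 1/√2|010⟩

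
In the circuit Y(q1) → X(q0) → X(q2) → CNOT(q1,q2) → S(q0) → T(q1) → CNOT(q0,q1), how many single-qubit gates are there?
5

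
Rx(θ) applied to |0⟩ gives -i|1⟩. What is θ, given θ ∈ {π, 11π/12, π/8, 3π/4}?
π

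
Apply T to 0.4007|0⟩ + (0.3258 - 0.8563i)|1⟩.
0.4007|0⟩ + (0.8359 - 0.3751i)|1⟩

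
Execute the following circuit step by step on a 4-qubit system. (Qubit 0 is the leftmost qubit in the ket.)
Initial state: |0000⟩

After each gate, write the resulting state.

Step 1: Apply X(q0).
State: |1000⟩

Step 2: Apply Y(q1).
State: i|1100⟩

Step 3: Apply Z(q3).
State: i|1100⟩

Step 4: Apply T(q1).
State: (-1/√2 + (1/√2)i)|1100⟩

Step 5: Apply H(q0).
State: (-1/2 + (1/2)i)|0100⟩ + (1/2 - (1/2)i)|1100⟩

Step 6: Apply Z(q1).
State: (1/2 - (1/2)i)|0100⟩ + (-1/2 + (1/2)i)|1100⟩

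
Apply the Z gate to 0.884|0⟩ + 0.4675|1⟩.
0.884|0⟩ - 0.4675|1⟩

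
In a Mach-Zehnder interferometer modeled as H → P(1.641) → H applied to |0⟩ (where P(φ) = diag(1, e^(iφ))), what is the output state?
(0.4649 + 0.4988i)|0⟩ + (0.5351 - 0.4988i)|1⟩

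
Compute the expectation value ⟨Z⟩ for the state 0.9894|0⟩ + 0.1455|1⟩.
0.9577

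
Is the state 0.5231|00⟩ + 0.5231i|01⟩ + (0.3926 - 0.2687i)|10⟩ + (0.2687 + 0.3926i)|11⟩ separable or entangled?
Separable

Writing the state as a|00⟩ + b|01⟩ + c|10⟩ + d|11⟩, it is a product state iff ad − bc = 0.
Here (a, b, c, d) = (0.5231, 0.5231i, (0.3926 - 0.2687i), (0.2687 + 0.3926i)): ad − bc = (0.5231)(0.2687 + 0.3926i) − (0.5231i)(0.3926 - 0.2687i) = 0, so the state is separable.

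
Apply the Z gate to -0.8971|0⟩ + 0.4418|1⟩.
-0.8971|0⟩ - 0.4418|1⟩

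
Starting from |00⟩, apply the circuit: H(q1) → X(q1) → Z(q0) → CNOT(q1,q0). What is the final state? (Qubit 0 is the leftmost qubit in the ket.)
1/√2|00⟩ + 1/√2|11⟩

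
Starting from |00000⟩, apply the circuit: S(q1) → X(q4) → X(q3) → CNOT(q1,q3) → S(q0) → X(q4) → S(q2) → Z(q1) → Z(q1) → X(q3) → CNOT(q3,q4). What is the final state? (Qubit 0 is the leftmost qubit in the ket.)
|00000⟩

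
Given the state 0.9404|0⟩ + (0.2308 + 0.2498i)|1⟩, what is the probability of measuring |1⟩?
0.1157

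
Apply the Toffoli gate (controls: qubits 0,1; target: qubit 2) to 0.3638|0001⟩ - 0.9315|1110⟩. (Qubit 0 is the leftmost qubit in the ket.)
0.3638|0001⟩ - 0.9315|1100⟩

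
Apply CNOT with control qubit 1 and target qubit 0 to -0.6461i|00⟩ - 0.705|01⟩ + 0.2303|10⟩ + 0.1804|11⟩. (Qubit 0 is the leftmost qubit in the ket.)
-0.6461i|00⟩ + 0.1804|01⟩ + 0.2303|10⟩ - 0.705|11⟩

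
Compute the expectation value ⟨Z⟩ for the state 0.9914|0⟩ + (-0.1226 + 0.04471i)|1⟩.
0.9658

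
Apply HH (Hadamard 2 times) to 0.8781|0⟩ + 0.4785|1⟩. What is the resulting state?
0.8781|0⟩ + 0.4785|1⟩

H² = I, so an even number of Hadamards cancels: H^2 = I and the state is unchanged.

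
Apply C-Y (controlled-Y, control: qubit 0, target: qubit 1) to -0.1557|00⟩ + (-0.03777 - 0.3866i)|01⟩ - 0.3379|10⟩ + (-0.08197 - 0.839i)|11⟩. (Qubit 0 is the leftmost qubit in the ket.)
-0.1557|00⟩ + (-0.03777 - 0.3866i)|01⟩ + (-0.839 + 0.08197i)|10⟩ - 0.3379i|11⟩

C-Y leaves the control-|0⟩ kets |00⟩, |01⟩ unchanged and applies Y to qubit 1 on the control-|1⟩ pair (|10⟩, |11⟩).
Y = [[0, -i], [i, 0]].
With a = amp(|10⟩) = -0.3379 and b = amp(|11⟩) = (-0.08197 - 0.839i):
new amp(|10⟩) = (-i)·b = (-0.839 + 0.08197i)
new amp(|11⟩) = (i)·a = -0.3379i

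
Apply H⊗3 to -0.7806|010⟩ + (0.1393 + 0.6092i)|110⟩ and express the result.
(-0.2267 + 0.2154i)|000⟩ + (-0.2267 + 0.2154i)|001⟩ + (0.2267 - 0.2154i)|010⟩ + (0.2267 - 0.2154i)|011⟩ + (-0.3252 - 0.2154i)|100⟩ + (-0.3252 - 0.2154i)|101⟩ + (0.3252 + 0.2154i)|110⟩ + (0.3252 + 0.2154i)|111⟩

H⊗3 gives amp(|y⟩) = (1/2√2) Σ_x (−1)^(x·y) amp(|x⟩), where x·y is the number of positions in which both x and y have a 1.
|000⟩: (-0.7806 + (0.1393 + 0.6092i))/(2√2) = (-0.2267 + 0.2154i)
|001⟩: (-0.7806 + (0.1393 + 0.6092i))/(2√2) = (-0.2267 + 0.2154i)
|010⟩: (0.7806 - (0.1393 + 0.6092i))/(2√2) = (0.2267 - 0.2154i)
|011⟩: (0.7806 - (0.1393 + 0.6092i))/(2√2) = (0.2267 - 0.2154i)
|100⟩: (-0.7806 - (0.1393 + 0.6092i))/(2√2) = (-0.3252 - 0.2154i)
|101⟩: (-0.7806 - (0.1393 + 0.6092i))/(2√2) = (-0.3252 - 0.2154i)
|110⟩: (0.7806 + (0.1393 + 0.6092i))/(2√2) = (0.3252 + 0.2154i)
|111⟩: (0.7806 + (0.1393 + 0.6092i))/(2√2) = (0.3252 + 0.2154i)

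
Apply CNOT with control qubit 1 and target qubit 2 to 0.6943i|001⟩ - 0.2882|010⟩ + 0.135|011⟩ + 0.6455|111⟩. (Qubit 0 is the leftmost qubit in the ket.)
0.6943i|001⟩ + 0.135|010⟩ - 0.2882|011⟩ + 0.6455|110⟩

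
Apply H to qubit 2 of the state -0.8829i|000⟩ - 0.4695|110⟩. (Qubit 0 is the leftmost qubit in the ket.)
-0.6243i|000⟩ - 0.6243i|001⟩ - 0.332|110⟩ - 0.332|111⟩

H on qubit 2 mixes each pair of kets that differ only in qubit 2: amplitudes (a, b) of (|…0…⟩, |…1…⟩) become ((a + b)/√2, (a − b)/√2). Kets absent from the input have amplitude 0.
(|000⟩, |001⟩): (a, b) = (-0.8829i, 0) → (-0.6243i, -0.6243i)
(|110⟩, |111⟩): (a, b) = (-0.4695, 0) → (-0.332, -0.332)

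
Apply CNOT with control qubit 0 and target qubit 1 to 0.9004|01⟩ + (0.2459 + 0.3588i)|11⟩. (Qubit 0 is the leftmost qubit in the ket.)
0.9004|01⟩ + (0.2459 + 0.3588i)|10⟩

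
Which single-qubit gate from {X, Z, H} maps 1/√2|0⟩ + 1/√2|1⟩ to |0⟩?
H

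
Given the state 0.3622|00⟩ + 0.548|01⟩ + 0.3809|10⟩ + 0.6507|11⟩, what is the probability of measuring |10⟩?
0.1451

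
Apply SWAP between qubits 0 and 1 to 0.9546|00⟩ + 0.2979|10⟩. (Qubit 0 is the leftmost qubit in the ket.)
0.9546|00⟩ + 0.2979|01⟩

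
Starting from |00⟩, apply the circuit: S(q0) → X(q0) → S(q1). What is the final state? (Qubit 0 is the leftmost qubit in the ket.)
|10⟩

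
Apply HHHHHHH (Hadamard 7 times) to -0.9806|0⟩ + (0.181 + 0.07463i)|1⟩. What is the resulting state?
(-0.5654 + 0.05277i)|0⟩ + (-0.8214 - 0.05277i)|1⟩

H² = I, so H^7 = H: a single Hadamard. With (a, b) = (-0.9806, (0.181 + 0.07463i)), H gives ((a + b)/√2, (a − b)/√2) = ((-0.5654 + 0.05277i), (-0.8214 - 0.05277i)).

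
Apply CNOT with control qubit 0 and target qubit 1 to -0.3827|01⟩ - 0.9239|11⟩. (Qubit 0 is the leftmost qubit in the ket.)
-0.3827|01⟩ - 0.9239|10⟩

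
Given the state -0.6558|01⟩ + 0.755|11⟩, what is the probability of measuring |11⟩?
0.57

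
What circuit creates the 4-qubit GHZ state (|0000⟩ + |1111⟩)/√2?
H(q0) → CNOT(q0,q1) → CNOT(q0,q2) → CNOT(q0,q3)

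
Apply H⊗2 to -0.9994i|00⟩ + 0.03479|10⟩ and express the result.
(0.0174 - 0.4997i)|00⟩ + (0.0174 - 0.4997i)|01⟩ + (-0.0174 - 0.4997i)|10⟩ + (-0.0174 - 0.4997i)|11⟩

H⊗2 gives amp(|y⟩) = (1/2) Σ_x (−1)^(x·y) amp(|x⟩), where x·y is the number of positions in which both x and y have a 1.
|00⟩: (-0.9994i + 0.03479)/2 = (0.0174 - 0.4997i)
|01⟩: (-0.9994i + 0.03479)/2 = (0.0174 - 0.4997i)
|10⟩: (-0.9994i - 0.03479)/2 = (-0.0174 - 0.4997i)
|11⟩: (-0.9994i - 0.03479)/2 = (-0.0174 - 0.4997i)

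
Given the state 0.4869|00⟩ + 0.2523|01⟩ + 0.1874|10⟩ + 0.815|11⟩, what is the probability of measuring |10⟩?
0.03512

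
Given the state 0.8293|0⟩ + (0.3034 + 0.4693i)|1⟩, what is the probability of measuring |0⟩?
0.6877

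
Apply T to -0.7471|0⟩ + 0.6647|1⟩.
-0.7471|0⟩ + (0.47 + 0.47i)|1⟩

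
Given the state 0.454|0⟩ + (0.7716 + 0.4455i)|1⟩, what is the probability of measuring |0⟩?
0.2061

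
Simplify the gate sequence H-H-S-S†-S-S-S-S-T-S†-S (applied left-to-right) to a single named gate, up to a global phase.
T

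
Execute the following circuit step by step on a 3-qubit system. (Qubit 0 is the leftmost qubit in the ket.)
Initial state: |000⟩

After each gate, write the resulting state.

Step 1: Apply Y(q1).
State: i|010⟩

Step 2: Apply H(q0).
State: (1/√2)i|010⟩ + (1/√2)i|110⟩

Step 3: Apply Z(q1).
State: -(1/√2)i|010⟩ - (1/√2)i|110⟩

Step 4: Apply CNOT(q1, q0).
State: -(1/√2)i|010⟩ - (1/√2)i|110⟩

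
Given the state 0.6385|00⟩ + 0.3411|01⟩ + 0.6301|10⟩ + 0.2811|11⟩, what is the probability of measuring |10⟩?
0.397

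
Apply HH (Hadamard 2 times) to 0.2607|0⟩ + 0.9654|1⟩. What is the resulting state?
0.2607|0⟩ + 0.9654|1⟩

H² = I, so an even number of Hadamards cancels: H^2 = I and the state is unchanged.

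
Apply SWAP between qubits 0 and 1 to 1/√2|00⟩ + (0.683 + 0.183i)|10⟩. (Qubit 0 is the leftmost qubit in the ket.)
1/√2|00⟩ + (0.683 + 0.183i)|01⟩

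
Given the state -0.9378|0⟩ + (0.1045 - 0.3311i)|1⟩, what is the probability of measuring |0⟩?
0.8795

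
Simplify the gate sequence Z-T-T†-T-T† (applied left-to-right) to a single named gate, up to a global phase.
Z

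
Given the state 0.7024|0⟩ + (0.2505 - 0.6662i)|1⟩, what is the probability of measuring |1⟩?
0.5066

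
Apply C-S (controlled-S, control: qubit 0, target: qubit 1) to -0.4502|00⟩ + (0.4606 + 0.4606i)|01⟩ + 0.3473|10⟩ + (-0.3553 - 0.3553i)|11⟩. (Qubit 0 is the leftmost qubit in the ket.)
-0.4502|00⟩ + (0.4606 + 0.4606i)|01⟩ + 0.3473|10⟩ + (0.3553 - 0.3553i)|11⟩

C-S leaves the control-|0⟩ kets |00⟩, |01⟩ unchanged and applies S to qubit 1 on the control-|1⟩ pair (|10⟩, |11⟩).
S = [[1, 0], [0, i]].
With a = amp(|10⟩) = 0.3473 and b = amp(|11⟩) = (-0.3553 - 0.3553i):
new amp(|10⟩) = (1)·a = 0.3473
new amp(|11⟩) = (i)·b = (0.3553 - 0.3553i)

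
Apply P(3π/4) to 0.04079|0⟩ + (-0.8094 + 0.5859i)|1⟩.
0.04079|0⟩ + (0.158 - 0.9866i)|1⟩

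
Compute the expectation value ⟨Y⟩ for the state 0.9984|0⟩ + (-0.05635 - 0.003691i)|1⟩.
-0.00737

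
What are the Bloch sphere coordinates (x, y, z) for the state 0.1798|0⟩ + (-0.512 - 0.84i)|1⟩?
(-0.1841, -0.3021, -0.9354)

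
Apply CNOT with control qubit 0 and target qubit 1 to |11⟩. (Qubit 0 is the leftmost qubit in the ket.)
|10⟩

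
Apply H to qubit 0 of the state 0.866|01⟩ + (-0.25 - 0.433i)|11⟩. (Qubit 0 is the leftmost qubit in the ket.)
(0.4356 - 0.3062i)|01⟩ + (0.7891 + 0.3062i)|11⟩

H on qubit 0 mixes each pair of kets that differ only in qubit 0: amplitudes (a, b) of (|…0…⟩, |…1…⟩) become ((a + b)/√2, (a − b)/√2). Kets absent from the input have amplitude 0.
(|01⟩, |11⟩): (a, b) = (0.866, (-0.25 - 0.433i)) → ((0.4356 - 0.3062i), (0.7891 + 0.3062i))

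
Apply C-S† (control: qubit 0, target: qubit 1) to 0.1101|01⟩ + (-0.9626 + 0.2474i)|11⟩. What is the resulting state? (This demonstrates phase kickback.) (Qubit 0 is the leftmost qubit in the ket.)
0.1101|01⟩ + (0.2474 + 0.9626i)|11⟩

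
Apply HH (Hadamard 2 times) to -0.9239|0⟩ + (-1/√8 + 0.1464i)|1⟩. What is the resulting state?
-0.9239|0⟩ + (-1/√8 + 0.1464i)|1⟩

H² = I, so an even number of Hadamards cancels: H^2 = I and the state is unchanged.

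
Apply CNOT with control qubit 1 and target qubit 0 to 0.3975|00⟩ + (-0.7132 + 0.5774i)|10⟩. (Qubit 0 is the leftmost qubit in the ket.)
0.3975|00⟩ + (-0.7132 + 0.5774i)|10⟩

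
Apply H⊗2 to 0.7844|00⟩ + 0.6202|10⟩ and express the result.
0.7023|00⟩ + 0.7023|01⟩ + 0.0821|10⟩ + 0.0821|11⟩

H⊗2 gives amp(|y⟩) = (1/2) Σ_x (−1)^(x·y) amp(|x⟩), where x·y is the number of positions in which both x and y have a 1.
|00⟩: (0.7844 + 0.6202)/2 = 0.7023
|01⟩: (0.7844 + 0.6202)/2 = 0.7023
|10⟩: (0.7844 - 0.6202)/2 = 0.0821
|11⟩: (0.7844 - 0.6202)/2 = 0.0821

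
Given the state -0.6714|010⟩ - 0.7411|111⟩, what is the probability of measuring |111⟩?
0.5492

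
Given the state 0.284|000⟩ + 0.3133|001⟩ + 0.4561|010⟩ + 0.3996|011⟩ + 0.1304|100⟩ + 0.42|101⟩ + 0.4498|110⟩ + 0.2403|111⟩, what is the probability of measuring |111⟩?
0.05774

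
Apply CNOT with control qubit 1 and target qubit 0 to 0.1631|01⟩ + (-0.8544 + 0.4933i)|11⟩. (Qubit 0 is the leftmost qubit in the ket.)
(-0.8544 + 0.4933i)|01⟩ + 0.1631|11⟩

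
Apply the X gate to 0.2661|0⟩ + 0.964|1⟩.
0.964|0⟩ + 0.2661|1⟩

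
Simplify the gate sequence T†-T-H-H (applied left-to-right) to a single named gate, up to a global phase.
I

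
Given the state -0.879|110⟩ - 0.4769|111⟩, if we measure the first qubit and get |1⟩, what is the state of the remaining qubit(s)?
-0.879|10⟩ - 0.4769|11⟩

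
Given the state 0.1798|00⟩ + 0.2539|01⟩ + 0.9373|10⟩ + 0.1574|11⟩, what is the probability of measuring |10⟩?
0.8785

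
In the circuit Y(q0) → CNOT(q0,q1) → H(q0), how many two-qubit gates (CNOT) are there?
1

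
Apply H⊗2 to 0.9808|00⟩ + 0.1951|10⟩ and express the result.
0.588|00⟩ + 0.588|01⟩ + 0.3929|10⟩ + 0.3929|11⟩

H⊗2 gives amp(|y⟩) = (1/2) Σ_x (−1)^(x·y) amp(|x⟩), where x·y is the number of positions in which both x and y have a 1.
|00⟩: (0.9808 + 0.1951)/2 = 0.588
|01⟩: (0.9808 + 0.1951)/2 = 0.588
|10⟩: (0.9808 - 0.1951)/2 = 0.3929
|11⟩: (0.9808 - 0.1951)/2 = 0.3929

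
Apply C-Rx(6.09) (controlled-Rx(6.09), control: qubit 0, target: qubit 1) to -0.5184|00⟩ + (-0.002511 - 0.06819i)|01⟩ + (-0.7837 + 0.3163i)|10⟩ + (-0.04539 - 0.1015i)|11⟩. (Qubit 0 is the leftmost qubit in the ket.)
-0.5184|00⟩ + (-0.002511 - 0.06819i)|01⟩ + (0.7703 - 0.3104i)|10⟩ + (0.07568 + 0.1766i)|11⟩

C-Rx(6.09) leaves the control-|0⟩ kets |00⟩, |01⟩ unchanged and applies Rx(6.09) to qubit 1 on the control-|1⟩ pair (|10⟩, |11⟩).
Rx(6.09) = [[cos(θ/2), −i·sin(θ/2)], [−i·sin(θ/2), cos(θ/2)]]; θ = 6.09, cos(θ/2) ≈ -0.995339, sin(θ/2) ≈ 0.0964425.
With a = amp(|10⟩) = (-0.7837 + 0.3163i) and b = amp(|11⟩) = (-0.04539 - 0.1015i):
new amp(|10⟩) = (-0.995339)·a + (-0.0964425i)·b = (0.7703 - 0.3104i)
new amp(|11⟩) = (-0.0964425i)·a + (-0.995339)·b = (0.07568 + 0.1766i)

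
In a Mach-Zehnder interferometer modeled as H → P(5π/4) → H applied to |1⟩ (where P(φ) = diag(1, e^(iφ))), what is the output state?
(0.8536 + (1/√8)i)|0⟩ + (0.1464 - (1/√8)i)|1⟩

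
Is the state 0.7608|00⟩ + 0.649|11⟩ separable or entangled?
Entangled

Writing the state as a|00⟩ + b|01⟩ + c|10⟩ + d|11⟩, it is a product state iff ad − bc = 0.
Here (a, b, c, d) = (0.7608, 0, 0, 0.649): ad − bc = (0.7608)(0.649) − (0)(0) = 0.4938 ≠ 0, so the state is entangled.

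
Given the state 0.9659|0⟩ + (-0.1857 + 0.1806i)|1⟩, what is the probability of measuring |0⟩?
0.933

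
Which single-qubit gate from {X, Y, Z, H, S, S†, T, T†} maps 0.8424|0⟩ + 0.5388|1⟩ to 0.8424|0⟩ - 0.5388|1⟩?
Z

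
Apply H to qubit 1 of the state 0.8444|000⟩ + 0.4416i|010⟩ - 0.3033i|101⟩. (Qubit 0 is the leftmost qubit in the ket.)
(0.5971 + 0.3123i)|000⟩ + (0.5971 - 0.3123i)|010⟩ - 0.2145i|101⟩ - 0.2145i|111⟩

H on qubit 1 mixes each pair of kets that differ only in qubit 1: amplitudes (a, b) of (|…0…⟩, |…1…⟩) become ((a + b)/√2, (a − b)/√2). Kets absent from the input have amplitude 0.
(|000⟩, |010⟩): (a, b) = (0.8444, 0.4416i) → ((0.5971 + 0.3123i), (0.5971 - 0.3123i))
(|101⟩, |111⟩): (a, b) = (-0.3033i, 0) → (-0.2145i, -0.2145i)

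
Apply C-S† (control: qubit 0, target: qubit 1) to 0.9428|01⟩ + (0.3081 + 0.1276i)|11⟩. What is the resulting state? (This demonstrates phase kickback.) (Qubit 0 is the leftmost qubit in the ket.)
0.9428|01⟩ + (0.1276 - 0.3081i)|11⟩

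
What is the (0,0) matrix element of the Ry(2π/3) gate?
1/2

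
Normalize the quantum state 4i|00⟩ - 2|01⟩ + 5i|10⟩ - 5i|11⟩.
0.4781i|00⟩ - 0.239|01⟩ + 0.5976i|10⟩ - 0.5976i|11⟩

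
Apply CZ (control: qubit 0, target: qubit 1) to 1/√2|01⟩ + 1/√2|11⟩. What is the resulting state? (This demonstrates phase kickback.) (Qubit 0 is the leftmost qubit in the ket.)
1/√2|01⟩ - 1/√2|11⟩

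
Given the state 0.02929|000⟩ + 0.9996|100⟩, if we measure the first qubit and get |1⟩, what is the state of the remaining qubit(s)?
|00⟩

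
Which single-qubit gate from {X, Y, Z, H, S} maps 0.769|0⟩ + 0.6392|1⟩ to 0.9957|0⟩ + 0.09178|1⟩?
H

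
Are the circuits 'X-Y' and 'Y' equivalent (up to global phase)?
No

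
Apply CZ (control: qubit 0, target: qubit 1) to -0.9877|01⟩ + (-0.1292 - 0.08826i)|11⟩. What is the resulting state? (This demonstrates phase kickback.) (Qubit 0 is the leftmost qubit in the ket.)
-0.9877|01⟩ + (0.1292 + 0.08826i)|11⟩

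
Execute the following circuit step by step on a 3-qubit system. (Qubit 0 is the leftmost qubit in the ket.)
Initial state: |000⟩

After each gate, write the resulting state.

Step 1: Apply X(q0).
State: |100⟩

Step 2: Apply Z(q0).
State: -|100⟩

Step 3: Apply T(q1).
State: -|100⟩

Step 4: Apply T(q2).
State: -|100⟩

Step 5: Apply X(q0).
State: -|000⟩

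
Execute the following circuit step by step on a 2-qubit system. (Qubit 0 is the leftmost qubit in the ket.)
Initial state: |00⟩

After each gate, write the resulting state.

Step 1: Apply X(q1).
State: |01⟩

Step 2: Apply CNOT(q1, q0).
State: |11⟩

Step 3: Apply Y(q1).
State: -i|10⟩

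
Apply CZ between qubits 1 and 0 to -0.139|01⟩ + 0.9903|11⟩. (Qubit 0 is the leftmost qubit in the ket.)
-0.139|01⟩ - 0.9903|11⟩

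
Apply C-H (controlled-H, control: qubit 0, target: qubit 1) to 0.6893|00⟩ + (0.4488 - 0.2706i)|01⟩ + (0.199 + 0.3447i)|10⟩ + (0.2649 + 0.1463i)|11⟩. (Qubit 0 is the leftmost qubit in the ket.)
0.6893|00⟩ + (0.4488 - 0.2706i)|01⟩ + (0.328 + 0.3472i)|10⟩ + (-0.0466 + 0.1403i)|11⟩

C-H leaves the control-|0⟩ kets |00⟩, |01⟩ unchanged and applies H to qubit 1 on the control-|1⟩ pair (|10⟩, |11⟩).
H = [[1/√2, 1/√2], [1/√2, -1/√2]].
With a = amp(|10⟩) = (0.199 + 0.3447i) and b = amp(|11⟩) = (0.2649 + 0.1463i):
new amp(|10⟩) = (1/√2)·a + (1/√2)·b = (0.328 + 0.3472i)
new amp(|11⟩) = (1/√2)·a + (-1/√2)·b = (-0.0466 + 0.1403i)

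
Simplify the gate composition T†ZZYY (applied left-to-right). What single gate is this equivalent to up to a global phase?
T†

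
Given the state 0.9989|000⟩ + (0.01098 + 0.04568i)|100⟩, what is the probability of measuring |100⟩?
0.002207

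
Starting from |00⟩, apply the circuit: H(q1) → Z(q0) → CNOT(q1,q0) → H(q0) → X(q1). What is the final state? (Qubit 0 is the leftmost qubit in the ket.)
1/2|00⟩ + 1/2|01⟩ - 1/2|10⟩ + 1/2|11⟩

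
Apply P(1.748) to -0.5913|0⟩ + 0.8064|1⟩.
-0.5913|0⟩ + (-0.1422 + 0.7938i)|1⟩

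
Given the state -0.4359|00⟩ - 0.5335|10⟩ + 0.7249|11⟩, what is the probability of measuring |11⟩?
0.5255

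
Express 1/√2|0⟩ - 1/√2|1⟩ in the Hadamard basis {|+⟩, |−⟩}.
|−⟩

With |ψ⟩ = α|0⟩ + β|1⟩, the Hadamard-basis coefficients are ⟨+|ψ⟩ = (α + β)/√2 and ⟨−|ψ⟩ = (α − β)/√2.
Here α = 1/√2, β = -1/√2: (α + β)/√2 = 0, (α − β)/√2 = 1.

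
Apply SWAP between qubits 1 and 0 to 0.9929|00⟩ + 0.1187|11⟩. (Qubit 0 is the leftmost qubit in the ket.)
0.9929|00⟩ + 0.1187|11⟩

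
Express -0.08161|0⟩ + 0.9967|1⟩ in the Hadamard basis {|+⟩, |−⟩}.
0.6471|+⟩ - 0.7625|−⟩

With |ψ⟩ = α|0⟩ + β|1⟩, the Hadamard-basis coefficients are ⟨+|ψ⟩ = (α + β)/√2 and ⟨−|ψ⟩ = (α − β)/√2.
Here α = -0.08161, β = 0.9967: (α + β)/√2 = 0.6471, (α − β)/√2 = -0.7625.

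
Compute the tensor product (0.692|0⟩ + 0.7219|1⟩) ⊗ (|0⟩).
0.692|00⟩ + 0.7219|10⟩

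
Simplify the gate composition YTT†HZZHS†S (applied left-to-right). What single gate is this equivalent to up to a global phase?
Y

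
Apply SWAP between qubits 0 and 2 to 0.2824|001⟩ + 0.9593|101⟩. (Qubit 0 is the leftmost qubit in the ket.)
0.2824|100⟩ + 0.9593|101⟩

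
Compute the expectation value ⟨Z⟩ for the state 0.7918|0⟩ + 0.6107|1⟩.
0.254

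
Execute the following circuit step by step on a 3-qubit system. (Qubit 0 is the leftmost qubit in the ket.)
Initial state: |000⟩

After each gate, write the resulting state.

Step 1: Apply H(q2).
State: 1/√2|000⟩ + 1/√2|001⟩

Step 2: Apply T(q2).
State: 1/√2|000⟩ + (1/2 + (1/2)i)|001⟩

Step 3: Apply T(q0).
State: 1/√2|000⟩ + (1/2 + (1/2)i)|001⟩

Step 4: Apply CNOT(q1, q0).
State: 1/√2|000⟩ + (1/2 + (1/2)i)|001⟩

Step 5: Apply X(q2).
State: (1/2 + (1/2)i)|000⟩ + 1/√2|001⟩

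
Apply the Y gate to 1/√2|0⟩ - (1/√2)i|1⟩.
-1/√2|0⟩ + (1/√2)i|1⟩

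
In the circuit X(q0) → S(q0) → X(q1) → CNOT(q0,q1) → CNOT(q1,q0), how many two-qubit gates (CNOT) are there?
2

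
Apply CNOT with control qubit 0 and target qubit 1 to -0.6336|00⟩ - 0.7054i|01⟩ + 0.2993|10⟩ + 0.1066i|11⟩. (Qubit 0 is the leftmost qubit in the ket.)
-0.6336|00⟩ - 0.7054i|01⟩ + 0.1066i|10⟩ + 0.2993|11⟩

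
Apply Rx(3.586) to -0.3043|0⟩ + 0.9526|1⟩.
(0.06706 - 0.9292i)|0⟩ + (-0.2099 + 0.2968i)|1⟩

Rx(3.586) = [[cos(θ/2), −i·sin(θ/2)], [−i·sin(θ/2), cos(θ/2)]]; θ = 3.586, cos(θ/2) ≈ -0.22038, sin(θ/2) ≈ 0.975414.
With a = amp(|0⟩) = -0.3043 and b = amp(|1⟩) = 0.9526:
new amp(|0⟩) = (-0.22038)·a + (-0.975414i)·b = (0.06706 - 0.9292i)
new amp(|1⟩) = (-0.975414i)·a + (-0.22038)·b = (-0.2099 + 0.2968i)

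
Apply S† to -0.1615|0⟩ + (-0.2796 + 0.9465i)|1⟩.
-0.1615|0⟩ + (0.9465 + 0.2796i)|1⟩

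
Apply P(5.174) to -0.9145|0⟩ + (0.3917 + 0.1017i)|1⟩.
-0.9145|0⟩ + (0.2655 - 0.3054i)|1⟩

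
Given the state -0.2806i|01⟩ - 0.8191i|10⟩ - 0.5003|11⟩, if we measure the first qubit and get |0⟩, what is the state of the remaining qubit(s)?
-i|1⟩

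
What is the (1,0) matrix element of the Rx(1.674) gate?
-0.7426i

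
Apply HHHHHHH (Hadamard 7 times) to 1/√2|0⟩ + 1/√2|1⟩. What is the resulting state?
|0⟩

H² = I, so H^7 = H: a single Hadamard. With (a, b) = (1/√2, 1/√2), H gives ((a + b)/√2, (a − b)/√2) = (1, 0).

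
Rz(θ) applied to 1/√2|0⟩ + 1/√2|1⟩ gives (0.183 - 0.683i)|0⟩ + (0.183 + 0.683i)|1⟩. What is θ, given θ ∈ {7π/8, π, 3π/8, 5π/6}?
5π/6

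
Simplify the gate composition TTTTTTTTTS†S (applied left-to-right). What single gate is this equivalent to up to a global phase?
T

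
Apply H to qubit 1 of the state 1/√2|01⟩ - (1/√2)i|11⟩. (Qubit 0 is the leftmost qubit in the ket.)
1/2|00⟩ - 1/2|01⟩ - (1/2)i|10⟩ + (1/2)i|11⟩

H on qubit 1 mixes each pair of kets that differ only in qubit 1: amplitudes (a, b) of (|…0…⟩, |…1…⟩) become ((a + b)/√2, (a − b)/√2). Kets absent from the input have amplitude 0.
(|00⟩, |01⟩): (a, b) = (0, 1/√2) → (1/2, -1/2)
(|10⟩, |11⟩): (a, b) = (0, -(1/√2)i) → (-(1/2)i, (1/2)i)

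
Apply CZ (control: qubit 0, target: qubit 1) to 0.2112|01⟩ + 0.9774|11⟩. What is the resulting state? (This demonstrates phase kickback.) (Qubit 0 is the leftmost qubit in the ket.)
0.2112|01⟩ - 0.9774|11⟩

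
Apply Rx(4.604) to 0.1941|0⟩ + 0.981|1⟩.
(-0.1296 - 0.7302i)|0⟩ + (-0.6551 - 0.1445i)|1⟩

Rx(4.604) = [[cos(θ/2), −i·sin(θ/2)], [−i·sin(θ/2), cos(θ/2)]]; θ = 4.604, cos(θ/2) ≈ -0.667766, sin(θ/2) ≈ 0.744371.
With a = amp(|0⟩) = 0.1941 and b = amp(|1⟩) = 0.981:
new amp(|0⟩) = (-0.667766)·a + (-0.744371i)·b = (-0.1296 - 0.7302i)
new amp(|1⟩) = (-0.744371i)·a + (-0.667766)·b = (-0.6551 - 0.1445i)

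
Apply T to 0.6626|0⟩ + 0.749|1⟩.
0.6626|0⟩ + (0.5296 + 0.5296i)|1⟩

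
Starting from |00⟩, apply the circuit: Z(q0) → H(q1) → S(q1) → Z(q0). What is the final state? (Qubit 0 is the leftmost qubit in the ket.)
1/√2|00⟩ + (1/√2)i|01⟩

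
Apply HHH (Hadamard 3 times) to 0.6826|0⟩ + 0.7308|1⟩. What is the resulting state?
0.9994|0⟩ - 0.03408|1⟩

H² = I, so H^3 = H: a single Hadamard. With (a, b) = (0.6826, 0.7308), H gives ((a + b)/√2, (a − b)/√2) = (0.9994, -0.03408).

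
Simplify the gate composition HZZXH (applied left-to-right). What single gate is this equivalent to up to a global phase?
Z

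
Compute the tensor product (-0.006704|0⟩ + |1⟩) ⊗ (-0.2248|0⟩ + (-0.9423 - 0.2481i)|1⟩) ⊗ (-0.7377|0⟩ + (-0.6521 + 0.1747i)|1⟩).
-0.001112|000⟩ + (-0.0009828 + 0.0002633i)|001⟩ + (-0.00466 - 0.001227i)|010⟩ + (-0.00441 + 0.000019i)|011⟩ + 0.1658|100⟩ + (0.1466 - 0.03927i)|101⟩ + (0.6951 + 0.183i)|110⟩ + (0.6578 - 0.002834i)|111⟩

amp(|b₁b₂…⟩) = product of the factor amplitudes for bits b₁, b₂, …; only kets whose every factor amplitude is nonzero survive.
|000⟩: (-0.006704)(-0.2248)(-0.7377) = -0.001112
|001⟩: (-0.006704)(-0.2248)(-0.6521 + 0.1747i) = (-0.0009828 + 0.0002633i)
|010⟩: (-0.006704)(-0.9423 - 0.2481i)(-0.7377) = (-0.00466 - 0.001227i)
|011⟩: (-0.006704)(-0.9423 - 0.2481i)(-0.6521 + 0.1747i) = (-0.00441 + 0.000019i)
|100⟩: (1)(-0.2248)(-0.7377) = 0.1658
|101⟩: (1)(-0.2248)(-0.6521 + 0.1747i) = (0.1466 - 0.03927i)
|110⟩: (1)(-0.9423 - 0.2481i)(-0.7377) = (0.6951 + 0.183i)
|111⟩: (1)(-0.9423 - 0.2481i)(-0.6521 + 0.1747i) = (0.6578 - 0.002834i)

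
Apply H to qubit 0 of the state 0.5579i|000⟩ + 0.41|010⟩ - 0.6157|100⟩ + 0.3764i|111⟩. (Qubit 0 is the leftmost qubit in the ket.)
(-0.4354 + 0.3945i)|000⟩ + 0.2899|010⟩ + 0.2662i|011⟩ + (0.4354 + 0.3945i)|100⟩ + 0.2899|110⟩ - 0.2662i|111⟩

H on qubit 0 mixes each pair of kets that differ only in qubit 0: amplitudes (a, b) of (|…0…⟩, |…1…⟩) become ((a + b)/√2, (a − b)/√2). Kets absent from the input have amplitude 0.
(|000⟩, |100⟩): (a, b) = (0.5579i, -0.6157) → ((-0.4354 + 0.3945i), (0.4354 + 0.3945i))
(|010⟩, |110⟩): (a, b) = (0.41, 0) → (0.2899, 0.2899)
(|011⟩, |111⟩): (a, b) = (0, 0.3764i) → (0.2662i, -0.2662i)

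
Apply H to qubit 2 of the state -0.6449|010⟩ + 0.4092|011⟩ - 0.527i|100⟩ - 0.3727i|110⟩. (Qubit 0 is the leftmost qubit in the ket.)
-0.1667|010⟩ - 0.7454|011⟩ - 0.3726i|100⟩ - 0.3726i|101⟩ - 0.2635i|110⟩ - 0.2635i|111⟩

H on qubit 2 mixes each pair of kets that differ only in qubit 2: amplitudes (a, b) of (|…0…⟩, |…1…⟩) become ((a + b)/√2, (a − b)/√2). Kets absent from the input have amplitude 0.
(|010⟩, |011⟩): (a, b) = (-0.6449, 0.4092) → (-0.1667, -0.7454)
(|100⟩, |101⟩): (a, b) = (-0.527i, 0) → (-0.3726i, -0.3726i)
(|110⟩, |111⟩): (a, b) = (-0.3727i, 0) → (-0.2635i, -0.2635i)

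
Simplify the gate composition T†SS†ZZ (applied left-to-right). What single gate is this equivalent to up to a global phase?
T†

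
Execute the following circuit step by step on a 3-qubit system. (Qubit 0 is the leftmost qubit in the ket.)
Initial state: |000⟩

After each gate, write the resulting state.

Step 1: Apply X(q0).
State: |100⟩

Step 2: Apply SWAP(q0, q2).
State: |001⟩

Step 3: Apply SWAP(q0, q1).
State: |001⟩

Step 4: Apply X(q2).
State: |000⟩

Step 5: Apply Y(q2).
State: i|001⟩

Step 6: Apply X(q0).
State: i|101⟩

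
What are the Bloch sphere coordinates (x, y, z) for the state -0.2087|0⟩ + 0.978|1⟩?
(-0.4082, 0, -0.9129)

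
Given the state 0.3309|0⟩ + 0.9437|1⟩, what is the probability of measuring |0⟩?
0.1095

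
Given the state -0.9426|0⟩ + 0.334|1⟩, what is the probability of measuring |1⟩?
0.1116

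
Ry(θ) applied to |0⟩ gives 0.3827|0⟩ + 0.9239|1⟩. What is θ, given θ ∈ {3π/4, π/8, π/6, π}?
3π/4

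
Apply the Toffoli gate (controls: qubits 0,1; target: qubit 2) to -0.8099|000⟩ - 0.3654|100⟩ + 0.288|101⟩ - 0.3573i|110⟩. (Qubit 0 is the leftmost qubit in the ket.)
-0.8099|000⟩ - 0.3654|100⟩ + 0.288|101⟩ - 0.3573i|111⟩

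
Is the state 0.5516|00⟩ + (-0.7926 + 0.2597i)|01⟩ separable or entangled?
Separable

Writing the state as a|00⟩ + b|01⟩ + c|10⟩ + d|11⟩, it is a product state iff ad − bc = 0.
Here (a, b, c, d) = (0.5516, (-0.7926 + 0.2597i), 0, 0): ad − bc = (0.5516)(0) − (-0.7926 + 0.2597i)(0) = 0, so the state is separable.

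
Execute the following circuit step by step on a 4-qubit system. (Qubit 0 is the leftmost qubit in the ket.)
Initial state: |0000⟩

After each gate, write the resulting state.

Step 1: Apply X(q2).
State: |0010⟩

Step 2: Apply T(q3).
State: |0010⟩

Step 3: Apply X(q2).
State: |0000⟩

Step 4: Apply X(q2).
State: |0010⟩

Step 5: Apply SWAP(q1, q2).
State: |0100⟩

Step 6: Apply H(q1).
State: 1/√2|0000⟩ - 1/√2|0100⟩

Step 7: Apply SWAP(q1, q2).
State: 1/√2|0000⟩ - 1/√2|0010⟩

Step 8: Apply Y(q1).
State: (1/√2)i|0100⟩ - (1/√2)i|0110⟩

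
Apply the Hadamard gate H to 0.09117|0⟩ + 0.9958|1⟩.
0.7686|0⟩ - 0.6397|1⟩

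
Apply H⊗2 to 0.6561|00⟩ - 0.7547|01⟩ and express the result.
-0.0493|00⟩ + 0.7054|01⟩ - 0.0493|10⟩ + 0.7054|11⟩

H⊗2 gives amp(|y⟩) = (1/2) Σ_x (−1)^(x·y) amp(|x⟩), where x·y is the number of positions in which both x and y have a 1.
|00⟩: (0.6561 - 0.7547)/2 = -0.0493
|01⟩: (0.6561 + 0.7547)/2 = 0.7054
|10⟩: (0.6561 - 0.7547)/2 = -0.0493
|11⟩: (0.6561 + 0.7547)/2 = 0.7054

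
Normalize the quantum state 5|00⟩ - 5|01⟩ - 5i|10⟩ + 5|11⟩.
1/2|00⟩ - 1/2|01⟩ - (1/2)i|10⟩ + 1/2|11⟩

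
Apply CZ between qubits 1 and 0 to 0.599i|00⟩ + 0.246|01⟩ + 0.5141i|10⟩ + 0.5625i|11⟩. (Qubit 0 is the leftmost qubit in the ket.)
0.599i|00⟩ + 0.246|01⟩ + 0.5141i|10⟩ - 0.5625i|11⟩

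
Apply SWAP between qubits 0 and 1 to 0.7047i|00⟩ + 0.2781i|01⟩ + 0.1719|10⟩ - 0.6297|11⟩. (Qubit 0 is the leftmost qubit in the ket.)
0.7047i|00⟩ + 0.1719|01⟩ + 0.2781i|10⟩ - 0.6297|11⟩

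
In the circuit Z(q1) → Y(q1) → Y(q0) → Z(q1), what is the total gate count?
4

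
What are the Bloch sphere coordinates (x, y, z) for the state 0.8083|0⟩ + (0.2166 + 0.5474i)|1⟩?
(0.3502, 0.8849, 0.3068)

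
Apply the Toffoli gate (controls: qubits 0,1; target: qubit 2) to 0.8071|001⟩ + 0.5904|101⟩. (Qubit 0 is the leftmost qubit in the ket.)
0.8071|001⟩ + 0.5904|101⟩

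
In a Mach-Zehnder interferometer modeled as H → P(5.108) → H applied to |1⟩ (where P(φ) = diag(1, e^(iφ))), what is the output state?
(0.3073 + 0.4614i)|0⟩ + (0.6927 - 0.4614i)|1⟩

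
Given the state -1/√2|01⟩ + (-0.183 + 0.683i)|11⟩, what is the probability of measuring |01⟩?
1/2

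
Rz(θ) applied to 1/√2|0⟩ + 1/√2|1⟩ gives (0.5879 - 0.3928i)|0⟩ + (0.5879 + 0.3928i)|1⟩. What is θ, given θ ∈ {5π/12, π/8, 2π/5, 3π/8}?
3π/8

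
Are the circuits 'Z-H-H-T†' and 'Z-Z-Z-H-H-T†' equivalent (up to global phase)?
Yes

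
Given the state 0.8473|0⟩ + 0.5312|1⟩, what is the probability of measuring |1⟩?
0.2822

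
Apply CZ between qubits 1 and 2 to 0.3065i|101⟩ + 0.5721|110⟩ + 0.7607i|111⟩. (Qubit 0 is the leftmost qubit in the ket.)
0.3065i|101⟩ + 0.5721|110⟩ - 0.7607i|111⟩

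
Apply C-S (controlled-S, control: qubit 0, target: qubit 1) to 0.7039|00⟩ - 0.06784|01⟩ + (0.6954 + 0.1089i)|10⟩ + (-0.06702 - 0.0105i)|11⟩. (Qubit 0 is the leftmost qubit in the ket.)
0.7039|00⟩ - 0.06784|01⟩ + (0.6954 + 0.1089i)|10⟩ + (0.0105 - 0.06702i)|11⟩

C-S leaves the control-|0⟩ kets |00⟩, |01⟩ unchanged and applies S to qubit 1 on the control-|1⟩ pair (|10⟩, |11⟩).
S = [[1, 0], [0, i]].
With a = amp(|10⟩) = (0.6954 + 0.1089i) and b = amp(|11⟩) = (-0.06702 - 0.0105i):
new amp(|10⟩) = (1)·a = (0.6954 + 0.1089i)
new amp(|11⟩) = (i)·b = (0.0105 - 0.06702i)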